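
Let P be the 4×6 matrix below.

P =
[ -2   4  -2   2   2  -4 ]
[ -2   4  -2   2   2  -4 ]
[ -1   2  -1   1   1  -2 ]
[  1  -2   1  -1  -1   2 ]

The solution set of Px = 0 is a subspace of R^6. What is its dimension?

5

Row reduce to echelon form.
R2 ← R2 − R1: [0, 0, 0, 0, 0, 0]
R3 ← R3 − (1/2)·R1: [0, 0, 0, 0, 0, 0]
R4 ← R4 + (1/2)·R1: [0, 0, 0, 0, 0, 0]
1 nonzero row, so rank(P) = 1.
P has 6 columns; by rank–nullity, nullity = 6 − 1 = 5.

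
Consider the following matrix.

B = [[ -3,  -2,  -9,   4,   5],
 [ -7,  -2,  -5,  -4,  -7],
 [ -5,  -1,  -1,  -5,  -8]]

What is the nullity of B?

3

Row reduce to echelon form.
R2 ← R2 − (7/3)·R1: [0, 8/3, 16, -40/3, -56/3]
R3 ← R3 − (5/3)·R1: [0, 7/3, 14, -35/3, -49/3]
R3 ← R3 − (7/8)·R2: [0, 0, 0, 0, 0]
2 nonzero rows, so rank(B) = 2.
B has 5 columns; by rank–nullity, nullity = 5 − 2 = 3.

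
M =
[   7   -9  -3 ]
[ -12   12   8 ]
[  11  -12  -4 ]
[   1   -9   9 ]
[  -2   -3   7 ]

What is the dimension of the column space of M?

Row reduce to echelon form.
R2 ← R2 + (12/7)·R1: [0, -24/7, 20/7]
R3 ← R3 − (11/7)·R1: [0, 15/7, 5/7]
R4 ← R4 − (1/7)·R1: [0, -54/7, 66/7]
R5 ← R5 + (2/7)·R1: [0, -39/7, 43/7]
R3 ← R3 + (5/8)·R2: [0, 0, 5/2]
R4 ← R4 − (9/4)·R2: [0, 0, 3]
R5 ← R5 − (13/8)·R2: [0, 0, 3/2]
R4 ← R4 − (6/5)·R3: [0, 0, 0]
R5 ← R5 − (3/5)·R3: [0, 0, 0]
Echelon form has 3 nonzero rows, so rank(M) = 3.
The column space has dimension equal to the rank: 3.

3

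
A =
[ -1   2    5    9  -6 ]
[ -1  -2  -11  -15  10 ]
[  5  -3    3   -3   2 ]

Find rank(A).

Row reduce to echelon form.
R2 ← R2 − R1: [0, -4, -16, -24, 16]
R3 ← R3 + (5)·R1: [0, 7, 28, 42, -28]
R3 ← R3 + (7/4)·R2: [0, 0, 0, 0, 0]
Echelon form has 2 nonzero rows, so rank(A) = 2.

2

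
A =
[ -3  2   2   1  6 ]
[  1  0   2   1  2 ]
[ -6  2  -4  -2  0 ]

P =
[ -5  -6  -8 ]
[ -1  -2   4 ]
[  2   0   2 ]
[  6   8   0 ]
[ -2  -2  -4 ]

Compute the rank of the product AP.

2

First compute AP:
[[ 11,  10,  12],
 [  1,  -2, -12],
 [  8,  16,  48]]
Now row reduce the product.
R2 ← R2 − (1/11)·R1: [0, -32/11, -144/11]
R3 ← R3 − (8/11)·R1: [0, 96/11, 432/11]
R3 ← R3 + (3)·R2: [0, 0, 0]
2 nonzero rows, so rank(AP) = 2.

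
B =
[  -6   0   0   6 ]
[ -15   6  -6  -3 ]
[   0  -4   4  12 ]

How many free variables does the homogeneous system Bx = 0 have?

Row reduce to echelon form.
R2 ← R2 − (5/2)·R1: [0, 6, -6, -18]
R3 ← R3 + (2/3)·R2: [0, 0, 0, 0]
2 nonzero rows, so rank(B) = 2.
B has 4 columns; by rank–nullity, nullity = 4 − 2 = 2.

2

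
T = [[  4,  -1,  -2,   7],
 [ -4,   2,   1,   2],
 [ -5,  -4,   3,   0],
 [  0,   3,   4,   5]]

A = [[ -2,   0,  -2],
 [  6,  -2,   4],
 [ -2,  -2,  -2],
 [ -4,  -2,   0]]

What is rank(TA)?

3

First compute TA:
[[-38,  -8,  -8],
 [ 10, -10,  14],
 [-20,   2, -12],
 [-10, -24,   4]]
Now row reduce the product.
R2 ← R2 + (5/19)·R1: [0, -230/19, 226/19]
R3 ← R3 − (10/19)·R1: [0, 118/19, -148/19]
R4 ← R4 − (5/19)·R1: [0, -416/19, 116/19]
R3 ← R3 + (59/115)·R2: [0, 0, -194/115]
R4 ← R4 − (208/115)·R2: [0, 0, -1772/115]
R4 ← R4 − (886/97)·R3: [0, 0, 0]
3 nonzero rows, so rank(TA) = 3.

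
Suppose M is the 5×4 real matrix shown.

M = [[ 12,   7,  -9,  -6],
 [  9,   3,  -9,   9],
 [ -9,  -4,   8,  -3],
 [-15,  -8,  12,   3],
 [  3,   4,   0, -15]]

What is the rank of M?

2

Row reduce to echelon form.
R2 ← R2 − (3/4)·R1: [0, -9/4, -9/4, 27/2]
R3 ← R3 + (3/4)·R1: [0, 5/4, 5/4, -15/2]
R4 ← R4 + (5/4)·R1: [0, 3/4, 3/4, -9/2]
R5 ← R5 − (1/4)·R1: [0, 9/4, 9/4, -27/2]
R3 ← R3 + (5/9)·R2: [0, 0, 0, 0]
R4 ← R4 + (1/3)·R2: [0, 0, 0, 0]
R5 ← R5 + R2: [0, 0, 0, 0]
Echelon form has 2 nonzero rows, so rank(M) = 2.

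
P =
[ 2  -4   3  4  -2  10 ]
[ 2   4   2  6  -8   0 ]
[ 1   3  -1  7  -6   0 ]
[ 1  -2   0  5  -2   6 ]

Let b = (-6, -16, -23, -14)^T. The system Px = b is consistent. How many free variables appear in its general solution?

3

Row reduce the augmented matrix [P | b].
R2 ← R2 − R1: [0, 8, -1, 2, -6, -10, -10]
R3 ← R3 − (1/2)·R1: [0, 5, -5/2, 5, -5, -5, -20]
R4 ← R4 − (1/2)·R1: [0, 0, -3/2, 3, -1, 1, -11]
R3 ← R3 − (5/8)·R2: [0, 0, -15/8, 15/4, -5/4, 5/4, -55/4]
R4 ← R4 − (4/5)·R3: [0, 0, 0, 0, 0, 0, 0]
The echelon form has 3 nonzero rows, and every pivot lies in the first 6 columns, so rank(P) = rank([P|b]) = 3.
The system is consistent.
Free variables = (unknowns) − (rank) = 6 − 3 = 3.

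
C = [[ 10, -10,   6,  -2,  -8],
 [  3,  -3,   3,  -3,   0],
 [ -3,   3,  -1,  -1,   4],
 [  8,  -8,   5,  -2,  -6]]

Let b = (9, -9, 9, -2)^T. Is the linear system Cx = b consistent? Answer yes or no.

Row reduce the augmented matrix [C | b].
R2 ← R2 − (3/10)·R1: [0, 0, 6/5, -12/5, 12/5, -117/10]
R3 ← R3 + (3/10)·R1: [0, 0, 4/5, -8/5, 8/5, 117/10]
R4 ← R4 − (4/5)·R1: [0, 0, 1/5, -2/5, 2/5, -46/5]
R3 ← R3 − (2/3)·R2: [0, 0, 0, 0, 0, 39/2]
R4 ← R4 − (1/6)·R2: [0, 0, 0, 0, 0, -29/4]
R4 ← R4 + (29/78)·R3: [0, 0, 0, 0, 0, 0]
The echelon form has 3 nonzero rows; the last pivot sits in the augmented column, so rank(C) = 2 but rank([C|b]) = 3.
Since the ranks differ, the system is inconsistent.

no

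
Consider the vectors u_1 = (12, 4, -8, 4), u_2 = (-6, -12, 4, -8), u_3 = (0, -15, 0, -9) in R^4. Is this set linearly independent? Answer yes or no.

no

Form the matrix with these vectors as rows and row reduce.
R2 ← R2 + (1/2)·R1: [0, -10, 0, -6]
R3 ← R3 − (3/2)·R2: [0, 0, 0, 0]
2 nonzero rows, so the 3 vectors span a space of dimension 2.
Since 2 < 3, the vectors are linearly dependent.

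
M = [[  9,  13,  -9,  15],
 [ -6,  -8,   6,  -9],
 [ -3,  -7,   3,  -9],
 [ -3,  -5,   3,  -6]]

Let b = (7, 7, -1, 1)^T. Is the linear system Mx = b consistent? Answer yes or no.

Row reduce the augmented matrix [M | b].
R2 ← R2 + (2/3)·R1: [0, 2/3, 0, 1, 35/3]
R3 ← R3 + (1/3)·R1: [0, -8/3, 0, -4, 4/3]
R4 ← R4 + (1/3)·R1: [0, -2/3, 0, -1, 10/3]
R3 ← R3 + (4)·R2: [0, 0, 0, 0, 48]
R4 ← R4 + R2: [0, 0, 0, 0, 15]
R4 ← R4 − (5/16)·R3: [0, 0, 0, 0, 0]
The echelon form has 3 nonzero rows; the last pivot sits in the augmented column, so rank(M) = 2 but rank([M|b]) = 3.
Since the ranks differ, the system is inconsistent.

no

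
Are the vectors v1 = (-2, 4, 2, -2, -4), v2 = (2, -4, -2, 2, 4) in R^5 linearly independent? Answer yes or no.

Form the matrix with these vectors as rows and row reduce.
R2 ← R2 + R1: [0, 0, 0, 0, 0]
1 nonzero row, so the 2 vectors span a space of dimension 1.
Since 1 < 2, the vectors are linearly dependent.

no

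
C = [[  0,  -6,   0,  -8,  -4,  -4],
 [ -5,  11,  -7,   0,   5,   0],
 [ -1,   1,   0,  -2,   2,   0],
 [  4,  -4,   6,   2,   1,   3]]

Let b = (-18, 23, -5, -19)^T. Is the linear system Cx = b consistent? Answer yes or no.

yes

Row reduce the augmented matrix [C | b].
Swap R1 ↔ R2
R3 ← R3 − (1/5)·R1: [0, -6/5, 7/5, -2, 1, 0, -48/5]
R4 ← R4 + (4/5)·R1: [0, 24/5, 2/5, 2, 5, 3, -3/5]
R3 ← R3 − (1/5)·R2: [0, 0, 7/5, -2/5, 9/5, 4/5, -6]
R4 ← R4 + (4/5)·R2: [0, 0, 2/5, -22/5, 9/5, -1/5, -15]
R4 ← R4 − (2/7)·R3: [0, 0, 0, -30/7, 9/7, -3/7, -93/7]
The echelon form has 4 nonzero rows, and every pivot lies in the first 6 columns, so rank(C) = rank([C|b]) = 4.
The system is consistent.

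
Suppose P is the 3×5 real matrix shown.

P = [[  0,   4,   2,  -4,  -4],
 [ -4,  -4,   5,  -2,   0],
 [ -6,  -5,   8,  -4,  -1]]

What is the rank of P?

2

Row reduce to echelon form.
Swap R1 ↔ R2
R3 ← R3 − (3/2)·R1: [0, 1, 1/2, -1, -1]
R3 ← R3 − (1/4)·R2: [0, 0, 0, 0, 0]
Echelon form has 2 nonzero rows, so rank(P) = 2.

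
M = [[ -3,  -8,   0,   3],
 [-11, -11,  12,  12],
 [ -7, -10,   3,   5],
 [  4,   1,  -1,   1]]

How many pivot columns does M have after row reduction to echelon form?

Row reduce to echelon form.
R2 ← R2 − (11/3)·R1: [0, 55/3, 12, 1]
R3 ← R3 − (7/3)·R1: [0, 26/3, 3, -2]
R4 ← R4 + (4/3)·R1: [0, -29/3, -1, 5]
R3 ← R3 − (26/55)·R2: [0, 0, -147/55, -136/55]
R4 ← R4 + (29/55)·R2: [0, 0, 293/55, 304/55]
R4 ← R4 + (293/147)·R3: [0, 0, 0, 88/147]
Echelon form has 4 nonzero rows, so rank(M) = 4.
Each nonzero row contributes one pivot column: 4 pivot columns.

4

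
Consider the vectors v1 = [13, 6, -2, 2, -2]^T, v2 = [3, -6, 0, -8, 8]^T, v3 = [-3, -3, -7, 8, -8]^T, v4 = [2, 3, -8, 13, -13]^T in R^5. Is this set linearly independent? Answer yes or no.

Form the matrix with these vectors as rows and row reduce.
R2 ← R2 − (3/13)·R1: [0, -96/13, 6/13, -110/13, 110/13]
R3 ← R3 + (3/13)·R1: [0, -21/13, -97/13, 110/13, -110/13]
R4 ← R4 − (2/13)·R1: [0, 27/13, -100/13, 165/13, -165/13]
R3 ← R3 − (7/32)·R2: [0, 0, -121/16, 165/16, -165/16]
R4 ← R4 + (9/32)·R2: [0, 0, -121/16, 165/16, -165/16]
R4 ← R4 − R3: [0, 0, 0, 0, 0]
3 nonzero rows, so the 4 vectors span a space of dimension 3.
Since 3 < 4, the vectors are linearly dependent.

no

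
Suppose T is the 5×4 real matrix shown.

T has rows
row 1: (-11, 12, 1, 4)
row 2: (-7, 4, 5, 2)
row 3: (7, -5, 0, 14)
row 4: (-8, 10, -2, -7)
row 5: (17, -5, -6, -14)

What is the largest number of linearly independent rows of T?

4

Row reduce to echelon form.
R2 ← R2 − (7/11)·R1: [0, -40/11, 48/11, -6/11]
R3 ← R3 + (7/11)·R1: [0, 29/11, 7/11, 182/11]
R4 ← R4 − (8/11)·R1: [0, 14/11, -30/11, -109/11]
R5 ← R5 + (17/11)·R1: [0, 149/11, -49/11, -86/11]
R3 ← R3 + (29/40)·R2: [0, 0, 19/5, 323/20]
R4 ← R4 + (7/20)·R2: [0, 0, -6/5, -101/10]
R5 ← R5 + (149/40)·R2: [0, 0, 59/5, -197/20]
R4 ← R4 + (6/19)·R3: [0, 0, 0, -5]
R5 ← R5 − (59/19)·R3: [0, 0, 0, -60]
R5 ← R5 − (12)·R4: [0, 0, 0, 0]
Echelon form has 4 nonzero rows, so rank(T) = 4.
The rank gives the maximum number of linearly independent rows: 4.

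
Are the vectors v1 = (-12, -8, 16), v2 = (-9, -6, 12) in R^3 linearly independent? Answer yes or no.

no

Form the matrix with these vectors as rows and row reduce.
R2 ← R2 − (3/4)·R1: [0, 0, 0]
1 nonzero row, so the 2 vectors span a space of dimension 1.
Since 1 < 2, the vectors are linearly dependent.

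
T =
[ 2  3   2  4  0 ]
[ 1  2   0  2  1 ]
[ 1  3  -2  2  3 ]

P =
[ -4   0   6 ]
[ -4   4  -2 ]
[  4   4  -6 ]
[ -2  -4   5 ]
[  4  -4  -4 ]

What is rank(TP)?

2

First compute TP:
[[-20,   4,  14],
 [-12,  -4,   8],
 [-16, -16,  10]]
Now row reduce the product.
R2 ← R2 − (3/5)·R1: [0, -32/5, -2/5]
R3 ← R3 − (4/5)·R1: [0, -96/5, -6/5]
R3 ← R3 − (3)·R2: [0, 0, 0]
2 nonzero rows, so rank(TP) = 2.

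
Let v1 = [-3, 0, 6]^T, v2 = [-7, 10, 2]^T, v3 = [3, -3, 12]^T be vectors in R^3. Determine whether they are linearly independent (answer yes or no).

Form the matrix with these vectors as rows and row reduce.
R2 ← R2 − (7/3)·R1: [0, 10, -12]
R3 ← R3 + R1: [0, -3, 18]
R3 ← R3 + (3/10)·R2: [0, 0, 72/5]
3 nonzero rows, so the 3 vectors span a space of dimension 3.
Since 3 = 3, the vectors are linearly independent.

yes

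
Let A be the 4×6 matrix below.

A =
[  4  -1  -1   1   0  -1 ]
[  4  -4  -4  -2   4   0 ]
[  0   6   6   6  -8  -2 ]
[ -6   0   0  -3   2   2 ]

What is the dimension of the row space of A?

Row reduce to echelon form.
R2 ← R2 − R1: [0, -3, -3, -3, 4, 1]
R4 ← R4 + (3/2)·R1: [0, -3/2, -3/2, -3/2, 2, 1/2]
R3 ← R3 + (2)·R2: [0, 0, 0, 0, 0, 0]
R4 ← R4 − (1/2)·R2: [0, 0, 0, 0, 0, 0]
Echelon form has 2 nonzero rows, so rank(A) = 2.
The row space has dimension equal to the rank: 2.

2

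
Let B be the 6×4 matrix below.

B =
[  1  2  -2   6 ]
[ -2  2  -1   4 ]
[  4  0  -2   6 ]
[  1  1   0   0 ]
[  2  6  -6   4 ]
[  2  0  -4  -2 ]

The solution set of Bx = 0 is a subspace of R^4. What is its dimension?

Row reduce to echelon form.
R2 ← R2 + (2)·R1: [0, 6, -5, 16]
R3 ← R3 − (4)·R1: [0, -8, 6, -18]
R4 ← R4 − R1: [0, -1, 2, -6]
R5 ← R5 − (2)·R1: [0, 2, -2, -8]
R6 ← R6 − (2)·R1: [0, -4, 0, -14]
R3 ← R3 + (4/3)·R2: [0, 0, -2/3, 10/3]
R4 ← R4 + (1/6)·R2: [0, 0, 7/6, -10/3]
R5 ← R5 − (1/3)·R2: [0, 0, -1/3, -40/3]
R6 ← R6 + (2/3)·R2: [0, 0, -10/3, -10/3]
R4 ← R4 + (7/4)·R3: [0, 0, 0, 5/2]
R5 ← R5 − (1/2)·R3: [0, 0, 0, -15]
R6 ← R6 − (5)·R3: [0, 0, 0, -20]
R5 ← R5 + (6)·R4: [0, 0, 0, 0]
R6 ← R6 + (8)·R4: [0, 0, 0, 0]
4 nonzero rows, so rank(B) = 4.
B has 4 columns; by rank–nullity, nullity = 4 − 4 = 0.

0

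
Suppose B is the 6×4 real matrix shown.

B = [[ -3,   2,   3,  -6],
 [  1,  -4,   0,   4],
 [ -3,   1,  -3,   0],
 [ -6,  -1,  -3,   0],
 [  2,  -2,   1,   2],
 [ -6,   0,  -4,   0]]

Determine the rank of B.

Row reduce to echelon form.
R2 ← R2 + (1/3)·R1: [0, -10/3, 1, 2]
R3 ← R3 − R1: [0, -1, -6, 6]
R4 ← R4 − (2)·R1: [0, -5, -9, 12]
R5 ← R5 + (2/3)·R1: [0, -2/3, 3, -2]
R6 ← R6 − (2)·R1: [0, -4, -10, 12]
R3 ← R3 − (3/10)·R2: [0, 0, -63/10, 27/5]
R4 ← R4 − (3/2)·R2: [0, 0, -21/2, 9]
R5 ← R5 − (1/5)·R2: [0, 0, 14/5, -12/5]
R6 ← R6 − (6/5)·R2: [0, 0, -56/5, 48/5]
R4 ← R4 − (5/3)·R3: [0, 0, 0, 0]
R5 ← R5 + (4/9)·R3: [0, 0, 0, 0]
R6 ← R6 − (16/9)·R3: [0, 0, 0, 0]
Echelon form has 3 nonzero rows, so rank(B) = 3.

3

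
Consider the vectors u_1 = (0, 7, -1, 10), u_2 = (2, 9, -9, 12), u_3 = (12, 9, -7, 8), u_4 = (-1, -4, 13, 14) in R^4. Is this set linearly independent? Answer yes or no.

Form the matrix with these vectors as rows and row reduce.
Swap R1 ↔ R2
R3 ← R3 − (6)·R1: [0, -45, 47, -64]
R4 ← R4 + (1/2)·R1: [0, 1/2, 17/2, 20]
R3 ← R3 + (45/7)·R2: [0, 0, 284/7, 2/7]
R4 ← R4 − (1/14)·R2: [0, 0, 60/7, 135/7]
R4 ← R4 − (15/71)·R3: [0, 0, 0, 1365/71]
4 nonzero rows, so the 4 vectors span a space of dimension 4.
Since 4 = 4, the vectors are linearly independent.

yes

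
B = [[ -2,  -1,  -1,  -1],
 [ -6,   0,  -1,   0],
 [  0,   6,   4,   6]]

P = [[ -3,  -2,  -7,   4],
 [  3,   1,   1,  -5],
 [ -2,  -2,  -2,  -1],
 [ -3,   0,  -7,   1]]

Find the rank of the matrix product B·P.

2

First compute BP:
[[  8,   5,  22,  -3],
 [ 20,  14,  44, -23],
 [ -8,  -2, -44, -28]]
Now row reduce the product.
R2 ← R2 − (5/2)·R1: [0, 3/2, -11, -31/2]
R3 ← R3 + R1: [0, 3, -22, -31]
R3 ← R3 − (2)·R2: [0, 0, 0, 0]
2 nonzero rows, so rank(BP) = 2.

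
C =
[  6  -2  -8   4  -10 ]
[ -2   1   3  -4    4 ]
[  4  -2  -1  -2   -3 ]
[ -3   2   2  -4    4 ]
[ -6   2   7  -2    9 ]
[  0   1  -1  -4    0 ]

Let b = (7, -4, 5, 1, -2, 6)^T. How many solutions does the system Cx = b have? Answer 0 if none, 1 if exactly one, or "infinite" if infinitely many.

0

Row reduce the augmented matrix [C | b].
R2 ← R2 + (1/3)·R1: [0, 1/3, 1/3, -8/3, 2/3, -5/3]
R3 ← R3 − (2/3)·R1: [0, -2/3, 13/3, -14/3, 11/3, 1/3]
R4 ← R4 + (1/2)·R1: [0, 1, -2, -2, -1, 9/2]
R5 ← R5 + R1: [0, 0, -1, 2, -1, 5]
R3 ← R3 + (2)·R2: [0, 0, 5, -10, 5, -3]
R4 ← R4 − (3)·R2: [0, 0, -3, 6, -3, 19/2]
R6 ← R6 − (3)·R2: [0, 0, -2, 4, -2, 11]
R4 ← R4 + (3/5)·R3: [0, 0, 0, 0, 0, 77/10]
R5 ← R5 + (1/5)·R3: [0, 0, 0, 0, 0, 22/5]
R6 ← R6 + (2/5)·R3: [0, 0, 0, 0, 0, 49/5]
R5 ← R5 − (4/7)·R4: [0, 0, 0, 0, 0, 0]
R6 ← R6 − (14/11)·R4: [0, 0, 0, 0, 0, 0]
The echelon form has 4 nonzero rows; the last pivot sits in the augmented column, so rank(C) = 3 but rank([C|b]) = 4.
Since the ranks differ, the system is inconsistent.
It has no solutions.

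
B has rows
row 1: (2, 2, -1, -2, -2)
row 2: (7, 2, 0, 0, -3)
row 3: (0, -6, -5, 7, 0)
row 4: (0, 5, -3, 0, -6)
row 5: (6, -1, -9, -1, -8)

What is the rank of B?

5

Row reduce to echelon form.
R2 ← R2 − (7/2)·R1: [0, -5, 7/2, 7, 4]
R5 ← R5 − (3)·R1: [0, -7, -6, 5, -2]
R3 ← R3 − (6/5)·R2: [0, 0, -46/5, -7/5, -24/5]
R4 ← R4 + R2: [0, 0, 1/2, 7, -2]
R5 ← R5 − (7/5)·R2: [0, 0, -109/10, -24/5, -38/5]
R4 ← R4 + (5/92)·R3: [0, 0, 0, 637/92, -52/23]
R5 ← R5 − (109/92)·R3: [0, 0, 0, -289/92, -44/23]
R5 ← R5 + (289/637)·R4: [0, 0, 0, 0, -144/49]
Echelon form has 5 nonzero rows, so rank(B) = 5.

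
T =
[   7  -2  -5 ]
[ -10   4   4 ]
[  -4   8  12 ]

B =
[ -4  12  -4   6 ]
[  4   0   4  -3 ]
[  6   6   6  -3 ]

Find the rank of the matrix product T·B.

2

First compute TB:
[[-66,  54, -66,  63],
 [ 80, -96,  80, -84],
 [120,  24, 120, -84]]
Now row reduce the product.
R2 ← R2 + (40/33)·R1: [0, -336/11, 0, -84/11]
R3 ← R3 + (20/11)·R1: [0, 1344/11, 0, 336/11]
R3 ← R3 + (4)·R2: [0, 0, 0, 0]
2 nonzero rows, so rank(TB) = 2.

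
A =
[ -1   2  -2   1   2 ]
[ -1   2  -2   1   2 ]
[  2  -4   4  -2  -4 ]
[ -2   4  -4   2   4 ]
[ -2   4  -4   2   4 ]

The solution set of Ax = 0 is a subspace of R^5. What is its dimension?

4

Row reduce to echelon form.
R2 ← R2 − R1: [0, 0, 0, 0, 0]
R3 ← R3 + (2)·R1: [0, 0, 0, 0, 0]
R4 ← R4 − (2)·R1: [0, 0, 0, 0, 0]
R5 ← R5 − (2)·R1: [0, 0, 0, 0, 0]
1 nonzero row, so rank(A) = 1.
A has 5 columns; by rank–nullity, nullity = 5 − 1 = 4.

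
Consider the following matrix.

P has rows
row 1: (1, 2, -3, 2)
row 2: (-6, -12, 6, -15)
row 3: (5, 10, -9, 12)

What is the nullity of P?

Row reduce to echelon form.
R2 ← R2 + (6)·R1: [0, 0, -12, -3]
R3 ← R3 − (5)·R1: [0, 0, 6, 2]
R3 ← R3 + (1/2)·R2: [0, 0, 0, 1/2]
3 nonzero rows, so rank(P) = 3.
P has 4 columns; by rank–nullity, nullity = 4 − 3 = 1.

1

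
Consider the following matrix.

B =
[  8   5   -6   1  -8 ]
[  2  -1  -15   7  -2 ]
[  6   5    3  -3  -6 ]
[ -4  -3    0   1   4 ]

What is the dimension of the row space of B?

Row reduce to echelon form.
R2 ← R2 − (1/4)·R1: [0, -9/4, -27/2, 27/4, 0]
R3 ← R3 − (3/4)·R1: [0, 5/4, 15/2, -15/4, 0]
R4 ← R4 + (1/2)·R1: [0, -1/2, -3, 3/2, 0]
R3 ← R3 + (5/9)·R2: [0, 0, 0, 0, 0]
R4 ← R4 − (2/9)·R2: [0, 0, 0, 0, 0]
Echelon form has 2 nonzero rows, so rank(B) = 2.
The row space has dimension equal to the rank: 2.

2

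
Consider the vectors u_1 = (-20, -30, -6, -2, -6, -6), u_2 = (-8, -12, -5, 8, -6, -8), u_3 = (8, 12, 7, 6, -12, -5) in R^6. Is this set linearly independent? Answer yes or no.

yes

Form the matrix with these vectors as rows and row reduce.
R2 ← R2 − (2/5)·R1: [0, 0, -13/5, 44/5, -18/5, -28/5]
R3 ← R3 + (2/5)·R1: [0, 0, 23/5, 26/5, -72/5, -37/5]
R3 ← R3 + (23/13)·R2: [0, 0, 0, 270/13, -270/13, -225/13]
3 nonzero rows, so the 3 vectors span a space of dimension 3.
Since 3 = 3, the vectors are linearly independent.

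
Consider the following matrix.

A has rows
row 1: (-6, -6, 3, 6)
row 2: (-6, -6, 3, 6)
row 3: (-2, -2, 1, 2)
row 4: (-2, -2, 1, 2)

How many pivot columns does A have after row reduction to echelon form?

Row reduce to echelon form.
R2 ← R2 − R1: [0, 0, 0, 0]
R3 ← R3 − (1/3)·R1: [0, 0, 0, 0]
R4 ← R4 − (1/3)·R1: [0, 0, 0, 0]
Echelon form has 1 nonzero row, so rank(A) = 1.
Each nonzero row contributes one pivot column: 1 pivot columns.

1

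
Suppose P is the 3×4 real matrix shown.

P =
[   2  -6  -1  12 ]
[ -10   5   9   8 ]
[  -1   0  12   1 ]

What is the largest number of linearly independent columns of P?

3

Row reduce to echelon form.
R2 ← R2 + (5)·R1: [0, -25, 4, 68]
R3 ← R3 + (1/2)·R1: [0, -3, 23/2, 7]
R3 ← R3 − (3/25)·R2: [0, 0, 551/50, -29/25]
Echelon form has 3 nonzero rows, so rank(P) = 3.
The rank gives the maximum number of linearly independent columns: 3.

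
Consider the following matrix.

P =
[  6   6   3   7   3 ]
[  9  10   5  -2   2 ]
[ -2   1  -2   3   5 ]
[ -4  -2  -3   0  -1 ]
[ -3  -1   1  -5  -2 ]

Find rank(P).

5

Row reduce to echelon form.
R2 ← R2 − (3/2)·R1: [0, 1, 1/2, -25/2, -5/2]
R3 ← R3 + (1/3)·R1: [0, 3, -1, 16/3, 6]
R4 ← R4 + (2/3)·R1: [0, 2, -1, 14/3, 1]
R5 ← R5 + (1/2)·R1: [0, 2, 5/2, -3/2, -1/2]
R3 ← R3 − (3)·R2: [0, 0, -5/2, 257/6, 27/2]
R4 ← R4 − (2)·R2: [0, 0, -2, 89/3, 6]
R5 ← R5 − (2)·R2: [0, 0, 3/2, 47/2, 9/2]
R4 ← R4 − (4/5)·R3: [0, 0, 0, -23/5, -24/5]
R5 ← R5 + (3/5)·R3: [0, 0, 0, 246/5, 63/5]
R5 ← R5 + (246/23)·R4: [0, 0, 0, 0, -891/23]
Echelon form has 5 nonzero rows, so rank(P) = 5.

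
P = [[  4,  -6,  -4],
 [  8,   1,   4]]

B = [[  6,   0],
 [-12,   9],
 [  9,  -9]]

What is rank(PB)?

First compute PB:
[[ 60, -18],
 [ 72, -27]]
Now row reduce the product.
R2 ← R2 − (6/5)·R1: [0, -27/5]
2 nonzero rows, so rank(PB) = 2.

2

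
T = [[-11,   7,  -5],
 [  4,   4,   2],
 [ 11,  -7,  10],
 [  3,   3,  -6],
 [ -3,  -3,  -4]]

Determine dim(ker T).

Row reduce to echelon form.
R2 ← R2 + (4/11)·R1: [0, 72/11, 2/11]
R3 ← R3 + R1: [0, 0, 5]
R4 ← R4 + (3/11)·R1: [0, 54/11, -81/11]
R5 ← R5 − (3/11)·R1: [0, -54/11, -29/11]
R4 ← R4 − (3/4)·R2: [0, 0, -15/2]
R5 ← R5 + (3/4)·R2: [0, 0, -5/2]
R4 ← R4 + (3/2)·R3: [0, 0, 0]
R5 ← R5 + (1/2)·R3: [0, 0, 0]
3 nonzero rows, so rank(T) = 3.
T has 3 columns; by rank–nullity, nullity = 3 − 3 = 0.

0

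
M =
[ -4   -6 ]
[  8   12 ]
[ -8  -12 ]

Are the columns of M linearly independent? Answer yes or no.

no

Row reduce M to echelon form.
R2 ← R2 + (2)·R1: [0, 0]
R3 ← R3 − (2)·R1: [0, 0]
1 pivot among 2 columns.
Only 1 < 2 pivot columns, so the columns are linearly dependent.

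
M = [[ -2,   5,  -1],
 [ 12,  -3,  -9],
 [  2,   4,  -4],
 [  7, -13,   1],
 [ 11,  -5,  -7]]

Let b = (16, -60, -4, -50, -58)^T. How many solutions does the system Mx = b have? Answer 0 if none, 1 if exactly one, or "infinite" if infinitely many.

infinite

Row reduce the augmented matrix [M | b].
R2 ← R2 + (6)·R1: [0, 27, -15, 36]
R3 ← R3 + R1: [0, 9, -5, 12]
R4 ← R4 + (7/2)·R1: [0, 9/2, -5/2, 6]
R5 ← R5 + (11/2)·R1: [0, 45/2, -25/2, 30]
R3 ← R3 − (1/3)·R2: [0, 0, 0, 0]
R4 ← R4 − (1/6)·R2: [0, 0, 0, 0]
R5 ← R5 − (5/6)·R2: [0, 0, 0, 0]
The echelon form has 2 nonzero rows, and every pivot lies in the first 3 columns, so rank(M) = rank([M|b]) = 2.
The system is consistent.
rank = 2 < 3 unknowns, so there are infinitely many solutions.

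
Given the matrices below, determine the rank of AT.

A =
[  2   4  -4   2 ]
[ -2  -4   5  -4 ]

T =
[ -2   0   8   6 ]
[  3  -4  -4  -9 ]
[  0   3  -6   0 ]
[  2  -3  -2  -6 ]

First compute AT:
[[ 12, -34,  20, -36],
 [-16,  43, -22,  48]]
Now row reduce the product.
R2 ← R2 + (4/3)·R1: [0, -7/3, 14/3, 0]
2 nonzero rows, so rank(AT) = 2.

2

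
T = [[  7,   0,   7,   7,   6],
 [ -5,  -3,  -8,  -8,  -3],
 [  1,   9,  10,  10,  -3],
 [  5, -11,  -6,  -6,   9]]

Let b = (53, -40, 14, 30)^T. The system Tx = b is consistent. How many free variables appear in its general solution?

Row reduce the augmented matrix [T | b].
R2 ← R2 + (5/7)·R1: [0, -3, -3, -3, 9/7, -15/7]
R3 ← R3 − (1/7)·R1: [0, 9, 9, 9, -27/7, 45/7]
R4 ← R4 − (5/7)·R1: [0, -11, -11, -11, 33/7, -55/7]
R3 ← R3 + (3)·R2: [0, 0, 0, 0, 0, 0]
R4 ← R4 − (11/3)·R2: [0, 0, 0, 0, 0, 0]
The echelon form has 2 nonzero rows, and every pivot lies in the first 5 columns, so rank(T) = rank([T|b]) = 2.
The system is consistent.
Free variables = (unknowns) − (rank) = 5 − 2 = 3.

3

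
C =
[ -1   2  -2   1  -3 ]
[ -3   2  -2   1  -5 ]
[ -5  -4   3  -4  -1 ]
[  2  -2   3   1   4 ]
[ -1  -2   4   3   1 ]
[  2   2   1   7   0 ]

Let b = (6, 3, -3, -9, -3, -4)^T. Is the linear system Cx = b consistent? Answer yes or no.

Row reduce the augmented matrix [C | b].
R2 ← R2 − (3)·R1: [0, -4, 4, -2, 4, -15]
R3 ← R3 − (5)·R1: [0, -14, 13, -9, 14, -33]
R4 ← R4 + (2)·R1: [0, 2, -1, 3, -2, 3]
R5 ← R5 − R1: [0, -4, 6, 2, 4, -9]
R6 ← R6 + (2)·R1: [0, 6, -3, 9, -6, 8]
R3 ← R3 − (7/2)·R2: [0, 0, -1, -2, 0, 39/2]
R4 ← R4 + (1/2)·R2: [0, 0, 1, 2, 0, -9/2]
R5 ← R5 − R2: [0, 0, 2, 4, 0, 6]
R6 ← R6 + (3/2)·R2: [0, 0, 3, 6, 0, -29/2]
R4 ← R4 + R3: [0, 0, 0, 0, 0, 15]
R5 ← R5 + (2)·R3: [0, 0, 0, 0, 0, 45]
R6 ← R6 + (3)·R3: [0, 0, 0, 0, 0, 44]
R5 ← R5 − (3)·R4: [0, 0, 0, 0, 0, 0]
R6 ← R6 − (44/15)·R4: [0, 0, 0, 0, 0, 0]
The echelon form has 4 nonzero rows; the last pivot sits in the augmented column, so rank(C) = 3 but rank([C|b]) = 4.
Since the ranks differ, the system is inconsistent.

no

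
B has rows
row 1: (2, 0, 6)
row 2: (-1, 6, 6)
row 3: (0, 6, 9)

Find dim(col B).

Row reduce to echelon form.
R2 ← R2 + (1/2)·R1: [0, 6, 9]
R3 ← R3 − R2: [0, 0, 0]
Echelon form has 2 nonzero rows, so rank(B) = 2.
The column space has dimension equal to the rank: 2.

2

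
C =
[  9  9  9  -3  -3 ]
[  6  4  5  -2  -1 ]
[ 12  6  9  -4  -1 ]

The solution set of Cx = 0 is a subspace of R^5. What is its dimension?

Row reduce to echelon form.
R2 ← R2 − (2/3)·R1: [0, -2, -1, 0, 1]
R3 ← R3 − (4/3)·R1: [0, -6, -3, 0, 3]
R3 ← R3 − (3)·R2: [0, 0, 0, 0, 0]
2 nonzero rows, so rank(C) = 2.
C has 5 columns; by rank–nullity, nullity = 5 − 2 = 3.

3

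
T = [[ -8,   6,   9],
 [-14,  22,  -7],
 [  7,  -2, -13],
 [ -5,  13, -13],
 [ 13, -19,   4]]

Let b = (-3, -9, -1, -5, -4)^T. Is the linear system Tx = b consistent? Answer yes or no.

Row reduce the augmented matrix [T | b].
R2 ← R2 − (7/4)·R1: [0, 23/2, -91/4, -15/4]
R3 ← R3 + (7/8)·R1: [0, 13/4, -41/8, -29/8]
R4 ← R4 − (5/8)·R1: [0, 37/4, -149/8, -25/8]
R5 ← R5 + (13/8)·R1: [0, -37/4, 149/8, -71/8]
R3 ← R3 − (13/46)·R2: [0, 0, 30/23, -59/23]
R4 ← R4 − (37/46)·R2: [0, 0, -15/46, -5/46]
R5 ← R5 + (37/46)·R2: [0, 0, 15/46, -547/46]
R4 ← R4 + (1/4)·R3: [0, 0, 0, -3/4]
R5 ← R5 − (1/4)·R3: [0, 0, 0, -45/4]
R5 ← R5 − (15)·R4: [0, 0, 0, 0]
The echelon form has 4 nonzero rows; the last pivot sits in the augmented column, so rank(T) = 3 but rank([T|b]) = 4.
Since the ranks differ, the system is inconsistent.

no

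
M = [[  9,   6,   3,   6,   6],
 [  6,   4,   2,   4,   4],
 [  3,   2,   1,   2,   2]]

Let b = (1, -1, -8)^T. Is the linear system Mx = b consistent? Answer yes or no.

no

Row reduce the augmented matrix [M | b].
R2 ← R2 − (2/3)·R1: [0, 0, 0, 0, 0, -5/3]
R3 ← R3 − (1/3)·R1: [0, 0, 0, 0, 0, -25/3]
R3 ← R3 − (5)·R2: [0, 0, 0, 0, 0, 0]
The echelon form has 2 nonzero rows; the last pivot sits in the augmented column, so rank(M) = 1 but rank([M|b]) = 2.
Since the ranks differ, the system is inconsistent.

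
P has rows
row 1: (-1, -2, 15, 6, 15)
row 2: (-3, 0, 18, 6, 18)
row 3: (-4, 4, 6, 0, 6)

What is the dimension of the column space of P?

Row reduce to echelon form.
R2 ← R2 − (3)·R1: [0, 6, -27, -12, -27]
R3 ← R3 − (4)·R1: [0, 12, -54, -24, -54]
R3 ← R3 − (2)·R2: [0, 0, 0, 0, 0]
Echelon form has 2 nonzero rows, so rank(P) = 2.
The column space has dimension equal to the rank: 2.

2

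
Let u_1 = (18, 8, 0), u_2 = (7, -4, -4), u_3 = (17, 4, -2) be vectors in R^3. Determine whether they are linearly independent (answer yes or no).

no

Form the matrix with these vectors as rows and row reduce.
R2 ← R2 − (7/18)·R1: [0, -64/9, -4]
R3 ← R3 − (17/18)·R1: [0, -32/9, -2]
R3 ← R3 − (1/2)·R2: [0, 0, 0]
2 nonzero rows, so the 3 vectors span a space of dimension 2.
Since 2 < 3, the vectors are linearly dependent.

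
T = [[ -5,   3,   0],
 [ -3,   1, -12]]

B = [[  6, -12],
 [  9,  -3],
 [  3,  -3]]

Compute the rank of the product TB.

First compute TB:
[[ -3,  51],
 [-45,  69]]
Now row reduce the product.
R2 ← R2 − (15)·R1: [0, -696]
2 nonzero rows, so rank(TB) = 2.

2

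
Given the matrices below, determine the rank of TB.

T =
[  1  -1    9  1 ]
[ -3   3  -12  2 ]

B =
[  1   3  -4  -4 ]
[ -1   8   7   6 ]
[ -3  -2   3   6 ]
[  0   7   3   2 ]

First compute TB:
[[-25, -16,  19,  46],
 [ 30,  53,   3, -38]]
Now row reduce the product.
R2 ← R2 + (6/5)·R1: [0, 169/5, 129/5, 86/5]
2 nonzero rows, so rank(TB) = 2.

2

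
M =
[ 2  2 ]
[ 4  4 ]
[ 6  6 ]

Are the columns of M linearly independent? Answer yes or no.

Row reduce M to echelon form.
R2 ← R2 − (2)·R1: [0, 0]
R3 ← R3 − (3)·R1: [0, 0]
1 pivot among 2 columns.
Only 1 < 2 pivot columns, so the columns are linearly dependent.

no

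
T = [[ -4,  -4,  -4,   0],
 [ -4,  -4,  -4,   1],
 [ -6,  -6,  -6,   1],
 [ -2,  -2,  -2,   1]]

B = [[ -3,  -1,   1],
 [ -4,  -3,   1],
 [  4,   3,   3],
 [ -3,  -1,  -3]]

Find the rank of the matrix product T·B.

First compute TB:
[[ 12,   4, -20],
 [  9,   3, -23],
 [ 15,   5, -33],
 [  3,   1, -13]]
Now row reduce the product.
R2 ← R2 − (3/4)·R1: [0, 0, -8]
R3 ← R3 − (5/4)·R1: [0, 0, -8]
R4 ← R4 − (1/4)·R1: [0, 0, -8]
R3 ← R3 − R2: [0, 0, 0]
R4 ← R4 − R2: [0, 0, 0]
2 nonzero rows, so rank(TB) = 2.

2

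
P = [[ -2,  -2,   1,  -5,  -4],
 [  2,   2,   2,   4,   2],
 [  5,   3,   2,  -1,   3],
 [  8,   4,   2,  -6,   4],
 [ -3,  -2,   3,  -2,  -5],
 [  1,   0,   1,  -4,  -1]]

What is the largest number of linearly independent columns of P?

3

Row reduce to echelon form.
R2 ← R2 + R1: [0, 0, 3, -1, -2]
R3 ← R3 + (5/2)·R1: [0, -2, 9/2, -27/2, -7]
R4 ← R4 + (4)·R1: [0, -4, 6, -26, -12]
R5 ← R5 − (3/2)·R1: [0, 1, 3/2, 11/2, 1]
R6 ← R6 + (1/2)·R1: [0, -1, 3/2, -13/2, -3]
Swap R2 ↔ R3
R4 ← R4 − (2)·R2: [0, 0, -3, 1, 2]
R5 ← R5 + (1/2)·R2: [0, 0, 15/4, -5/4, -5/2]
R6 ← R6 − (1/2)·R2: [0, 0, -3/4, 1/4, 1/2]
R4 ← R4 + R3: [0, 0, 0, 0, 0]
R5 ← R5 − (5/4)·R3: [0, 0, 0, 0, 0]
R6 ← R6 + (1/4)·R3: [0, 0, 0, 0, 0]
Echelon form has 3 nonzero rows, so rank(P) = 3.
The rank gives the maximum number of linearly independent columns: 3.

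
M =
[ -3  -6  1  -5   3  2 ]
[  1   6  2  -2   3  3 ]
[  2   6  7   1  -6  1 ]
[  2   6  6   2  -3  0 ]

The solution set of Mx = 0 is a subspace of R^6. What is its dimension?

Row reduce to echelon form.
R2 ← R2 + (1/3)·R1: [0, 4, 7/3, -11/3, 4, 11/3]
R3 ← R3 + (2/3)·R1: [0, 2, 23/3, -7/3, -4, 7/3]
R4 ← R4 + (2/3)·R1: [0, 2, 20/3, -4/3, -1, 4/3]
R3 ← R3 − (1/2)·R2: [0, 0, 13/2, -1/2, -6, 1/2]
R4 ← R4 − (1/2)·R2: [0, 0, 11/2, 1/2, -3, -1/2]
R4 ← R4 − (11/13)·R3: [0, 0, 0, 12/13, 27/13, -12/13]
4 nonzero rows, so rank(M) = 4.
M has 6 columns; by rank–nullity, nullity = 6 − 4 = 2.

2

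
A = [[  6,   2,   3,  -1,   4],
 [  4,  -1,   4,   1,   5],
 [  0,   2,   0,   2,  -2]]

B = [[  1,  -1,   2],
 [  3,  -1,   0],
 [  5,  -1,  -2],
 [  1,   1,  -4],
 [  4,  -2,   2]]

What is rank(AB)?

First compute AB:
[[ 42, -20,  18],
 [ 42, -16,   6],
 [  0,   4, -12]]
Now row reduce the product.
R2 ← R2 − R1: [0, 4, -12]
R3 ← R3 − R2: [0, 0, 0]
2 nonzero rows, so rank(AB) = 2.

2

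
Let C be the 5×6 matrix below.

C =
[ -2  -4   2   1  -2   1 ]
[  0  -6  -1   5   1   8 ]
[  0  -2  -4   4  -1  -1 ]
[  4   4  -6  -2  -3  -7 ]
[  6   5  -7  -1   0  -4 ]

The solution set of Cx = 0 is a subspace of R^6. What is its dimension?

Row reduce to echelon form.
R4 ← R4 + (2)·R1: [0, -4, -2, 0, -7, -5]
R5 ← R5 + (3)·R1: [0, -7, -1, 2, -6, -1]
R3 ← R3 − (1/3)·R2: [0, 0, -11/3, 7/3, -4/3, -11/3]
R4 ← R4 − (2/3)·R2: [0, 0, -4/3, -10/3, -23/3, -31/3]
R5 ← R5 − (7/6)·R2: [0, 0, 1/6, -23/6, -43/6, -31/3]
R4 ← R4 − (4/11)·R3: [0, 0, 0, -46/11, -79/11, -9]
R5 ← R5 + (1/22)·R3: [0, 0, 0, -41/11, -159/22, -21/2]
R5 ← R5 − (41/46)·R4: [0, 0, 0, 0, -19/23, -57/23]
5 nonzero rows, so rank(C) = 5.
C has 6 columns; by rank–nullity, nullity = 6 − 5 = 1.

1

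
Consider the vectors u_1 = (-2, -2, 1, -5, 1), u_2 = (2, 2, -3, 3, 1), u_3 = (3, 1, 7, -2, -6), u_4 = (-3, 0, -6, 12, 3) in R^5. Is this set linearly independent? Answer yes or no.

no

Form the matrix with these vectors as rows and row reduce.
R2 ← R2 + R1: [0, 0, -2, -2, 2]
R3 ← R3 + (3/2)·R1: [0, -2, 17/2, -19/2, -9/2]
R4 ← R4 − (3/2)·R1: [0, 3, -15/2, 39/2, 3/2]
Swap R2 ↔ R3
R4 ← R4 + (3/2)·R2: [0, 0, 21/4, 21/4, -21/4]
R4 ← R4 + (21/8)·R3: [0, 0, 0, 0, 0]
3 nonzero rows, so the 4 vectors span a space of dimension 3.
Since 3 < 4, the vectors are linearly dependent.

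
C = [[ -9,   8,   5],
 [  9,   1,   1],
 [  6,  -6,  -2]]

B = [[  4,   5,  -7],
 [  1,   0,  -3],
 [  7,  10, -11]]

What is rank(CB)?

First compute CB:
[[  7,   5, -16],
 [ 44,  55, -77],
 [  4,  10,  -2]]
Now row reduce the product.
R2 ← R2 − (44/7)·R1: [0, 165/7, 165/7]
R3 ← R3 − (4/7)·R1: [0, 50/7, 50/7]
R3 ← R3 − (10/33)·R2: [0, 0, 0]
2 nonzero rows, so rank(CB) = 2.

2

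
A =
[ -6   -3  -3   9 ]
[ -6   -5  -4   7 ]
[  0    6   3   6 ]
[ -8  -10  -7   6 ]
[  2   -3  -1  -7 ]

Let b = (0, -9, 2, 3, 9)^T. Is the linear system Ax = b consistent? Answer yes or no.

no

Row reduce the augmented matrix [A | b].
R2 ← R2 − R1: [0, -2, -1, -2, -9]
R4 ← R4 − (4/3)·R1: [0, -6, -3, -6, 3]
R5 ← R5 + (1/3)·R1: [0, -4, -2, -4, 9]
R3 ← R3 + (3)·R2: [0, 0, 0, 0, -25]
R4 ← R4 − (3)·R2: [0, 0, 0, 0, 30]
R5 ← R5 − (2)·R2: [0, 0, 0, 0, 27]
R4 ← R4 + (6/5)·R3: [0, 0, 0, 0, 0]
R5 ← R5 + (27/25)·R3: [0, 0, 0, 0, 0]
The echelon form has 3 nonzero rows; the last pivot sits in the augmented column, so rank(A) = 2 but rank([A|b]) = 3.
Since the ranks differ, the system is inconsistent.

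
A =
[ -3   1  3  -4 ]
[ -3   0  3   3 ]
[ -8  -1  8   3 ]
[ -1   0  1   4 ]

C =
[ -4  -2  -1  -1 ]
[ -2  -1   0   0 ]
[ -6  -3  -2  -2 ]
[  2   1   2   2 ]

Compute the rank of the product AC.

First compute AC:
[[-16,  -8, -11, -11],
 [  0,   0,   3,   3],
 [ -8,  -4,  -2,  -2],
 [  6,   3,   7,   7]]
Now row reduce the product.
R3 ← R3 − (1/2)·R1: [0, 0, 7/2, 7/2]
R4 ← R4 + (3/8)·R1: [0, 0, 23/8, 23/8]
R3 ← R3 − (7/6)·R2: [0, 0, 0, 0]
R4 ← R4 − (23/24)·R2: [0, 0, 0, 0]
2 nonzero rows, so rank(AC) = 2.

2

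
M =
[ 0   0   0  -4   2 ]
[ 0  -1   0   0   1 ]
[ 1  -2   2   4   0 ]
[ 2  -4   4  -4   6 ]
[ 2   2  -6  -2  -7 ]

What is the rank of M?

Row reduce to echelon form.
Swap R1 ↔ R3
R4 ← R4 − (2)·R1: [0, 0, 0, -12, 6]
R5 ← R5 − (2)·R1: [0, 6, -10, -10, -7]
R5 ← R5 + (6)·R2: [0, 0, -10, -10, -1]
Swap R3 ↔ R5
R5 ← R5 − (1/3)·R4: [0, 0, 0, 0, 0]
Echelon form has 4 nonzero rows, so rank(M) = 4.

4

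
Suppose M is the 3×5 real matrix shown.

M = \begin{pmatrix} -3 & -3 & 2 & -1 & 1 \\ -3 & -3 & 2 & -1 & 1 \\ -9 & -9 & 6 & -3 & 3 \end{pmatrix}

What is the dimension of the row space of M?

Row reduce to echelon form.
R2 ← R2 − R1: [0, 0, 0, 0, 0]
R3 ← R3 − (3)·R1: [0, 0, 0, 0, 0]
Echelon form has 1 nonzero row, so rank(M) = 1.
The row space has dimension equal to the rank: 1.

1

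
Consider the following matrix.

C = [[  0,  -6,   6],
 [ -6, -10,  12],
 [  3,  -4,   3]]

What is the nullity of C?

1

Row reduce to echelon form.
Swap R1 ↔ R2
R3 ← R3 + (1/2)·R1: [0, -9, 9]
R3 ← R3 − (3/2)·R2: [0, 0, 0]
2 nonzero rows, so rank(C) = 2.
C has 3 columns; by rank–nullity, nullity = 3 − 2 = 1.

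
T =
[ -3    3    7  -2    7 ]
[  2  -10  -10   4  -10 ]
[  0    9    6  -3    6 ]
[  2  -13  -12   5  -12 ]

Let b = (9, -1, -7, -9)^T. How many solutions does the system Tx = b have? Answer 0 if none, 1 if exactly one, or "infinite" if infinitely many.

0

Row reduce the augmented matrix [T | b].
R2 ← R2 + (2/3)·R1: [0, -8, -16/3, 8/3, -16/3, 5]
R4 ← R4 + (2/3)·R1: [0, -11, -22/3, 11/3, -22/3, -3]
R3 ← R3 + (9/8)·R2: [0, 0, 0, 0, 0, -11/8]
R4 ← R4 − (11/8)·R2: [0, 0, 0, 0, 0, -79/8]
R4 ← R4 − (79/11)·R3: [0, 0, 0, 0, 0, 0]
The echelon form has 3 nonzero rows; the last pivot sits in the augmented column, so rank(T) = 2 but rank([T|b]) = 3.
Since the ranks differ, the system is inconsistent.
It has no solutions.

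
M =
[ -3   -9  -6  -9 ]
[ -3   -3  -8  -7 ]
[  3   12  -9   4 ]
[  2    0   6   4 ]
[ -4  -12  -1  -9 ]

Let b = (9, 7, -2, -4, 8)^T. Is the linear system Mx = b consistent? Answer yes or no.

Row reduce the augmented matrix [M | b].
R2 ← R2 − R1: [0, 6, -2, 2, -2]
R3 ← R3 + R1: [0, 3, -15, -5, 7]
R4 ← R4 + (2/3)·R1: [0, -6, 2, -2, 2]
R5 ← R5 − (4/3)·R1: [0, 0, 7, 3, -4]
R3 ← R3 − (1/2)·R2: [0, 0, -14, -6, 8]
R4 ← R4 + R2: [0, 0, 0, 0, 0]
R5 ← R5 + (1/2)·R3: [0, 0, 0, 0, 0]
The echelon form has 3 nonzero rows, and every pivot lies in the first 4 columns, so rank(M) = rank([M|b]) = 3.
The system is consistent.

yes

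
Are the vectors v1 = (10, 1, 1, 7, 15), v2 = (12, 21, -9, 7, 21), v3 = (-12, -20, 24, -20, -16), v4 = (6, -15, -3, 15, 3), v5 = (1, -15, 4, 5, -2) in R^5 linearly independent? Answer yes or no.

no

Form the matrix with these vectors as rows and row reduce.
R2 ← R2 − (6/5)·R1: [0, 99/5, -51/5, -7/5, 3]
R3 ← R3 + (6/5)·R1: [0, -94/5, 126/5, -58/5, 2]
R4 ← R4 − (3/5)·R1: [0, -78/5, -18/5, 54/5, -6]
R5 ← R5 − (1/10)·R1: [0, -151/10, 39/10, 43/10, -7/2]
R3 ← R3 + (94/99)·R2: [0, 0, 512/33, -1280/99, 160/33]
R4 ← R4 + (26/33)·R2: [0, 0, -128/11, 320/33, -40/11]
R5 ← R5 + (151/198)·R2: [0, 0, -128/33, 320/99, -40/33]
R4 ← R4 + (3/4)·R3: [0, 0, 0, 0, 0]
R5 ← R5 + (1/4)·R3: [0, 0, 0, 0, 0]
3 nonzero rows, so the 5 vectors span a space of dimension 3.
Since 3 < 5, the vectors are linearly dependent.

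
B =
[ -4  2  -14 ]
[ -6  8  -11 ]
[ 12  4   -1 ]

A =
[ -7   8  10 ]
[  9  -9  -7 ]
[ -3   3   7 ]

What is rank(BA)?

First compute BA:
[[ 88, -92, -152],
 [147, -153, -193],
 [-45,  57,  85]]
Now row reduce the product.
R2 ← R2 − (147/88)·R1: [0, 15/22, 670/11]
R3 ← R3 + (45/88)·R1: [0, 219/22, 80/11]
R3 ← R3 − (73/5)·R2: [0, 0, -882]
3 nonzero rows, so rank(BA) = 3.

3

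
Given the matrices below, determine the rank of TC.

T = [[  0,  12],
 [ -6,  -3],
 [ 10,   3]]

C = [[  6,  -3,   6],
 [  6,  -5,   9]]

2

First compute TC:
[[ 72, -60, 108],
 [-54,  33, -63],
 [ 78, -45,  87]]
Now row reduce the product.
R2 ← R2 + (3/4)·R1: [0, -12, 18]
R3 ← R3 − (13/12)·R1: [0, 20, -30]
R3 ← R3 + (5/3)·R2: [0, 0, 0]
2 nonzero rows, so rank(TC) = 2.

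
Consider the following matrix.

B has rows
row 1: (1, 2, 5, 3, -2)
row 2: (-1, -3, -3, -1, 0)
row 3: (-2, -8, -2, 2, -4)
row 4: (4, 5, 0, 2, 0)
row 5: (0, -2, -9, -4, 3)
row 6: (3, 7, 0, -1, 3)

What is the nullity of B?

Row reduce to echelon form.
R2 ← R2 + R1: [0, -1, 2, 2, -2]
R3 ← R3 + (2)·R1: [0, -4, 8, 8, -8]
R4 ← R4 − (4)·R1: [0, -3, -20, -10, 8]
R6 ← R6 − (3)·R1: [0, 1, -15, -10, 9]
R3 ← R3 − (4)·R2: [0, 0, 0, 0, 0]
R4 ← R4 − (3)·R2: [0, 0, -26, -16, 14]
R5 ← R5 − (2)·R2: [0, 0, -13, -8, 7]
R6 ← R6 + R2: [0, 0, -13, -8, 7]
Swap R3 ↔ R4
R5 ← R5 − (1/2)·R3: [0, 0, 0, 0, 0]
R6 ← R6 − (1/2)·R3: [0, 0, 0, 0, 0]
3 nonzero rows, so rank(B) = 3.
B has 5 columns; by rank–nullity, nullity = 5 − 3 = 2.

2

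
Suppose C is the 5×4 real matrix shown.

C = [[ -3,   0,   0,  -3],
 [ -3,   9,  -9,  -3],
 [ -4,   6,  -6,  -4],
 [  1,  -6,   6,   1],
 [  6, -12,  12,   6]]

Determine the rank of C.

Row reduce to echelon form.
R2 ← R2 − R1: [0, 9, -9, 0]
R3 ← R3 − (4/3)·R1: [0, 6, -6, 0]
R4 ← R4 + (1/3)·R1: [0, -6, 6, 0]
R5 ← R5 + (2)·R1: [0, -12, 12, 0]
R3 ← R3 − (2/3)·R2: [0, 0, 0, 0]
R4 ← R4 + (2/3)·R2: [0, 0, 0, 0]
R5 ← R5 + (4/3)·R2: [0, 0, 0, 0]
Echelon form has 2 nonzero rows, so rank(C) = 2.

2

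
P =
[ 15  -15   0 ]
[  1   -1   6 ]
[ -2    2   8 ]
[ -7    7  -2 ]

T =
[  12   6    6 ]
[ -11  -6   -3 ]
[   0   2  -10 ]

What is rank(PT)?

First compute PT:
[[345, 180, 135],
 [ 23,  24, -51],
 [-46,  -8, -98],
 [-161, -88, -43]]
Now row reduce the product.
R2 ← R2 − (1/15)·R1: [0, 12, -60]
R3 ← R3 + (2/15)·R1: [0, 16, -80]
R4 ← R4 + (7/15)·R1: [0, -4, 20]
R3 ← R3 − (4/3)·R2: [0, 0, 0]
R4 ← R4 + (1/3)·R2: [0, 0, 0]
2 nonzero rows, so rank(PT) = 2.

2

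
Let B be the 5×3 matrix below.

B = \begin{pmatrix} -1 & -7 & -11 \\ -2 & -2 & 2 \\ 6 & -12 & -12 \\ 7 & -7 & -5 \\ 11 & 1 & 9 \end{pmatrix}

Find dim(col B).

Row reduce to echelon form.
R2 ← R2 − (2)·R1: [0, 12, 24]
R3 ← R3 + (6)·R1: [0, -54, -78]
R4 ← R4 + (7)·R1: [0, -56, -82]
R5 ← R5 + (11)·R1: [0, -76, -112]
R3 ← R3 + (9/2)·R2: [0, 0, 30]
R4 ← R4 + (14/3)·R2: [0, 0, 30]
R5 ← R5 + (19/3)·R2: [0, 0, 40]
R4 ← R4 − R3: [0, 0, 0]
R5 ← R5 − (4/3)·R3: [0, 0, 0]
Echelon form has 3 nonzero rows, so rank(B) = 3.
The column space has dimension equal to the rank: 3.

3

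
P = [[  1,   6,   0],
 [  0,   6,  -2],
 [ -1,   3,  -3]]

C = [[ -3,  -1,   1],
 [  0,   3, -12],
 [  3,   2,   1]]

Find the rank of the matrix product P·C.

2

First compute PC:
[[ -3,  17, -71],
 [ -6,  14, -74],
 [ -6,   4, -40]]
Now row reduce the product.
R2 ← R2 − (2)·R1: [0, -20, 68]
R3 ← R3 − (2)·R1: [0, -30, 102]
R3 ← R3 − (3/2)·R2: [0, 0, 0]
2 nonzero rows, so rank(PC) = 2.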